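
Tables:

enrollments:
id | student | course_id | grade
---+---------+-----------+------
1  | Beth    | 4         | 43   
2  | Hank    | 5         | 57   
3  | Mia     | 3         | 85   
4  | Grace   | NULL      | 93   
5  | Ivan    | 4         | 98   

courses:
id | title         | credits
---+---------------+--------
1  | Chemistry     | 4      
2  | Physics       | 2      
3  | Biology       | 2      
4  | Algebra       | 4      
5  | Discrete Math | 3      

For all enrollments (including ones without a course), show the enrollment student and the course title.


LEFT JOIN keeps every row from enrollments (the left table); where course_id has no match in courses, the course columns become NULL. Walk through each enrollment:
  - enrollment 1 (Beth): course_id=4 -> matches Algebra
  - enrollment 2 (Hank): course_id=5 -> matches Discrete Math
  - enrollment 3 (Mia): course_id=3 -> matches Biology
  - enrollment 4 (Grace): course_id=NULL, no match -> kept with NULL
  - enrollment 5 (Ivan): course_id=4 -> matches Algebra
All 5 rows appear; 1 has NULL course.

SQL:
SELECT a.student, b.title AS course
FROM enrollments a
LEFT JOIN courses b ON a.course_id = b.id

Result:
student | course       
--------+--------------
Beth    | Algebra      
Hank    | Discrete Math
Mia     | Biology      
Grace   | NULL         
Ivan    | Algebra      


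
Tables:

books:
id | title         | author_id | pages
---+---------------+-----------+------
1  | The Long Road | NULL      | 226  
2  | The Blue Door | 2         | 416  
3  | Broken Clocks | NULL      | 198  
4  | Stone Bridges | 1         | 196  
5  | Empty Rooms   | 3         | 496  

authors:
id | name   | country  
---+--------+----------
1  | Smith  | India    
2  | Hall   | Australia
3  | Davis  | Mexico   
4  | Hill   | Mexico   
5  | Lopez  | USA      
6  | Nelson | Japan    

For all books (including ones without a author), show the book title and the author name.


LEFT JOIN keeps every row from books (the left table); where author_id has no match in authors, the author columns become NULL. Walk through each book:
  - book 1 (The Long Road): author_id=NULL, no match -> kept with NULL
  - book 2 (The Blue Door): author_id=2 -> matches Hall
  - book 3 (Broken Clocks): author_id=NULL, no match -> kept with NULL
  - book 4 (Stone Bridges): author_id=1 -> matches Smith
  - book 5 (Empty Rooms): author_id=3 -> matches Davis
All 5 rows appear; 2 have NULL author.

SQL:
SELECT a.title, b.name AS author
FROM books a
LEFT JOIN authors b ON a.author_id = b.id

Result:
title         | author
--------------+-------
The Long Road | NULL  
The Blue Door | Hall  
Broken Clocks | NULL  
Stone Bridges | Smith 
Empty Rooms   | Davis 


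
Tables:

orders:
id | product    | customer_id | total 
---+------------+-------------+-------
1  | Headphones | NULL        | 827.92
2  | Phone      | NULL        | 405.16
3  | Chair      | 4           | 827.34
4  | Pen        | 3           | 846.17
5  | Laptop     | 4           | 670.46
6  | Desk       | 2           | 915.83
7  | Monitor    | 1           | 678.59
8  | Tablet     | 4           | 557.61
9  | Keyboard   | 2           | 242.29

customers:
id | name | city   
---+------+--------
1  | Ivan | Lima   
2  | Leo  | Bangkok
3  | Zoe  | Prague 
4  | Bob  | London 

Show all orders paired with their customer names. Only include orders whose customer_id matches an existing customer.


INNER JOIN keeps only orders rows whose customer_id matches an id in customers. Walk through each order:
  - order 1 (Headphones): customer_id=NULL, no match -> dropped
  - order 2 (Phone): customer_id=NULL, no match -> dropped
  - order 3 (Chair): customer_id=4 -> matches Bob
  - order 4 (Pen): customer_id=3 -> matches Zoe
  - order 5 (Laptop): customer_id=4 -> matches Bob
  - order 6 (Desk): customer_id=2 -> matches Leo
  - order 7 (Monitor): customer_id=1 -> matches Ivan
  - order 8 (Tablet): customer_id=4 -> matches Bob
  - order 9 (Keyboard): customer_id=2 -> matches Leo
So 2 of 9 rows are dropped.

SQL:
SELECT a.product, b.name AS customer
FROM orders a
INNER JOIN customers b ON a.customer_id = b.id

Result:
product  | customer
---------+---------
Chair    | Bob     
Pen      | Zoe     
Laptop   | Bob     
Desk     | Leo     
Monitor  | Ivan    
Tablet   | Bob     
Keyboard | Leo     


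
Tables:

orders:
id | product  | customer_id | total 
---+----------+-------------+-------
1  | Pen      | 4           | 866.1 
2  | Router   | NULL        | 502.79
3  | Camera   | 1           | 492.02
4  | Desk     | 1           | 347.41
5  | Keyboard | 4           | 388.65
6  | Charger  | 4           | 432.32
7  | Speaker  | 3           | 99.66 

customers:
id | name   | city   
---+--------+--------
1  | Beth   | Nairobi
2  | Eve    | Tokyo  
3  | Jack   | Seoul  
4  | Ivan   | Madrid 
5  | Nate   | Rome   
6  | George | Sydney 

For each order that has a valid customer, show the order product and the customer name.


INNER JOIN keeps only orders rows whose customer_id matches an id in customers. Walk through each order:
  - order 1 (Pen): customer_id=4 -> matches Ivan
  - order 2 (Router): customer_id=NULL, no match -> dropped
  - order 3 (Camera): customer_id=1 -> matches Beth
  - order 4 (Desk): customer_id=1 -> matches Beth
  - order 5 (Keyboard): customer_id=4 -> matches Ivan
  - order 6 (Charger): customer_id=4 -> matches Ivan
  - order 7 (Speaker): customer_id=3 -> matches Jack
So 1 of 7 rows is dropped.

SQL:
SELECT a.product, b.name AS customer
FROM orders a
INNER JOIN customers b ON a.customer_id = b.id

Result:
product  | customer
---------+---------
Pen      | Ivan    
Camera   | Beth    
Desk     | Beth    
Keyboard | Ivan    
Charger  | Ivan    
Speaker  | Jack    


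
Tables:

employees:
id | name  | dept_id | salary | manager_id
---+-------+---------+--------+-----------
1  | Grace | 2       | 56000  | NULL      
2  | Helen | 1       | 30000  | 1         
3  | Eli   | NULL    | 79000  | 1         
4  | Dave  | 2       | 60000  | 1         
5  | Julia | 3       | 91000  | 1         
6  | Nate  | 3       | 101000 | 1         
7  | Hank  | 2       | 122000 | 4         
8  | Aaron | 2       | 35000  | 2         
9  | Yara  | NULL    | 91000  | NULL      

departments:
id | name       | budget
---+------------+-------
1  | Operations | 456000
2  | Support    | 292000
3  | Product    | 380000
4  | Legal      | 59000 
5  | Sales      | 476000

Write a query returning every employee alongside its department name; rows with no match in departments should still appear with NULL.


LEFT JOIN keeps every row from employees (the left table); where dept_id has no match in departments, the department columns become NULL. Walk through each employee:
  - employee 1 (Grace): dept_id=2 -> matches Support
  - employee 2 (Helen): dept_id=1 -> matches Operations
  - employee 3 (Eli): dept_id=NULL, no match -> kept with NULL
  - employee 4 (Dave): dept_id=2 -> matches Support
  - employee 5 (Julia): dept_id=3 -> matches Product
  - employee 6 (Nate): dept_id=3 -> matches Product
  - employee 7 (Hank): dept_id=2 -> matches Support
  - employee 8 (Aaron): dept_id=2 -> matches Support
  - employee 9 (Yara): dept_id=NULL, no match -> kept with NULL
All 9 rows appear; 2 have NULL department.

SQL:
SELECT a.name, b.name AS department
FROM employees a
LEFT JOIN departments b ON a.dept_id = b.id

Result:
name  | department
------+-----------
Grace | Support   
Helen | Operations
Eli   | NULL      
Dave  | Support   
Julia | Product   
Nate  | Product   
Hank  | Support   
Aaron | Support   
Yara  | NULL      


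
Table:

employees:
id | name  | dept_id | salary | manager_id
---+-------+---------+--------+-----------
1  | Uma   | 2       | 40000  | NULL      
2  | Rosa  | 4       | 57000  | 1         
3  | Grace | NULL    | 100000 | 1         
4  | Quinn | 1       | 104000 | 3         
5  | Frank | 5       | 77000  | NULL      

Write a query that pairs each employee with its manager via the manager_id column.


This is a self-join: employees is joined to a second copy of itself, matching each row's manager_id to another row's id. Use LEFT JOIN so rows with manager_id=NULL are kept.
  - employee 1 (Uma): manager_id=NULL -> NULL
  - employee 2 (Rosa): manager_id=1 -> Uma
  - employee 3 (Grace): manager_id=1 -> Uma
  - employee 4 (Quinn): manager_id=3 -> Grace
  - employee 5 (Frank): manager_id=NULL -> NULL

SQL:
SELECT a.name AS item, b.name AS manager
FROM employees a
LEFT JOIN employees b ON a.manager_id = b.id

Result:
item  | manager
------+--------
Uma   | NULL   
Rosa  | Uma    
Grace | Uma    
Quinn | Grace  
Frank | NULL   


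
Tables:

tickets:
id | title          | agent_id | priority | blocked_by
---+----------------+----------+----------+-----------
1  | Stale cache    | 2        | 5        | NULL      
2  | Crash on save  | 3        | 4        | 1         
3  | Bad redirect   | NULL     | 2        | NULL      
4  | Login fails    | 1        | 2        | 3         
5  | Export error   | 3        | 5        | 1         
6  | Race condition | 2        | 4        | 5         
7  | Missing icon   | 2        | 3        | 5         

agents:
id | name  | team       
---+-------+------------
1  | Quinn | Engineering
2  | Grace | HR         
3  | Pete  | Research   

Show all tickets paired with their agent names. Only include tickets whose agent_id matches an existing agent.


INNER JOIN keeps only tickets rows whose agent_id matches an id in agents. Walk through each ticket:
  - ticket 1 (Stale cache): agent_id=2 -> matches Grace
  - ticket 2 (Crash on save): agent_id=3 -> matches Pete
  - ticket 3 (Bad redirect): agent_id=NULL, no match -> dropped
  - ticket 4 (Login fails): agent_id=1 -> matches Quinn
  - ticket 5 (Export error): agent_id=3 -> matches Pete
  - ticket 6 (Race condition): agent_id=2 -> matches Grace
  - ticket 7 (Missing icon): agent_id=2 -> matches Grace
So 1 of 7 rows is dropped.

SQL:
SELECT a.title, b.name AS agent
FROM tickets a
INNER JOIN agents b ON a.agent_id = b.id

Result:
title          | agent
---------------+------
Stale cache    | Grace
Crash on save  | Pete 
Login fails    | Quinn
Export error   | Pete 
Race condition | Grace
Missing icon   | Grace


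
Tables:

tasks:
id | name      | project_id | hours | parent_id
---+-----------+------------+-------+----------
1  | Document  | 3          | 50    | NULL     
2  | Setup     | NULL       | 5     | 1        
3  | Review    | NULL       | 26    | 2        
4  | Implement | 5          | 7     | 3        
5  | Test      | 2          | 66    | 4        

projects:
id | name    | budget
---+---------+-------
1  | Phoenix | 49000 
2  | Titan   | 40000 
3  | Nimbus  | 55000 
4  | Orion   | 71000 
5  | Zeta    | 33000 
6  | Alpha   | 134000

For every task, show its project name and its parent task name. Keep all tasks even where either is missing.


Two LEFT JOINs from the same base table tasks: one to projects via project_id, one to tasks itself via parent_id. Both are LEFT so every task is preserved.
Match against projects:
  - task 1 (Document): project_id=3 -> matches Nimbus
  - task 2 (Setup): project_id=NULL, no match -> kept with NULL
  - task 3 (Review): project_id=NULL, no match -> kept with NULL
  - task 4 (Implement): project_id=5 -> matches Zeta
  - task 5 (Test): project_id=2 -> matches Titan
Match against tasks (self):
  - task 1 (Document): parent_id=NULL -> NULL
  - task 2 (Setup): parent_id=1 -> Document
  - task 3 (Review): parent_id=2 -> Setup
  - task 4 (Implement): parent_id=3 -> Review
  - task 5 (Test): parent_id=4 -> Implement

SQL:
SELECT a.name, b.name AS project, c.name AS parent
FROM tasks a
LEFT JOIN projects b ON a.project_id = b.id
LEFT JOIN tasks c ON a.parent_id = c.id

Result:
name      | project | parent   
----------+---------+----------
Document  | Nimbus  | NULL     
Setup     | NULL    | Document 
Review    | NULL    | Setup    
Implement | Zeta    | Review   
Test      | Titan   | Implement


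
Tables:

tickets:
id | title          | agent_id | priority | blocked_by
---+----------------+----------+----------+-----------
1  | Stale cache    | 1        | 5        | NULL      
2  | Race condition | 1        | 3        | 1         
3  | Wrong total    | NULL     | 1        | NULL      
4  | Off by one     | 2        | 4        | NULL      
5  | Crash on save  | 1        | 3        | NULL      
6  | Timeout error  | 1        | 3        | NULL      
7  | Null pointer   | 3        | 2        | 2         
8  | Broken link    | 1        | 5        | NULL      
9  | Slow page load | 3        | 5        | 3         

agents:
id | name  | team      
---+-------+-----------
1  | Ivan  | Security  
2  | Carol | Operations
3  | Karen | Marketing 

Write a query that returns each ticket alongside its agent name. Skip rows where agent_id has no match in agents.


INNER JOIN keeps only tickets rows whose agent_id matches an id in agents. Walk through each ticket:
  - ticket 1 (Stale cache): agent_id=1 -> matches Ivan
  - ticket 2 (Race condition): agent_id=1 -> matches Ivan
  - ticket 3 (Wrong total): agent_id=NULL, no match -> dropped
  - ticket 4 (Off by one): agent_id=2 -> matches Carol
  - ticket 5 (Crash on save): agent_id=1 -> matches Ivan
  - ticket 6 (Timeout error): agent_id=1 -> matches Ivan
  - ticket 7 (Null pointer): agent_id=3 -> matches Karen
  - ticket 8 (Broken link): agent_id=1 -> matches Ivan
  - ticket 9 (Slow page load): agent_id=3 -> matches Karen
So 1 of 9 rows is dropped.

SQL:
SELECT a.title, b.name AS agent
FROM tickets a
INNER JOIN agents b ON a.agent_id = b.id

Result:
title          | agent
---------------+------
Stale cache    | Ivan 
Race condition | Ivan 
Off by one     | Carol
Crash on save  | Ivan 
Timeout error  | Ivan 
Null pointer   | Karen
Broken link    | Ivan 
Slow page load | Karen


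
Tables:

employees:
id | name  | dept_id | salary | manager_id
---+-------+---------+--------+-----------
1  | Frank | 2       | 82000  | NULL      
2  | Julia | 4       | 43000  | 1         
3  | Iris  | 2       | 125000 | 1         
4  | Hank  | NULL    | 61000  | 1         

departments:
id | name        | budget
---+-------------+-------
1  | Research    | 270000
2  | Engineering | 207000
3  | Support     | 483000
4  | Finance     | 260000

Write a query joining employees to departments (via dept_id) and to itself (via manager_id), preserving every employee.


Two LEFT JOINs from the same base table employees: one to departments via dept_id, one to employees itself via manager_id. Both are LEFT so every employee is preserved.
Match against departments:
  - employee 1 (Frank): dept_id=2 -> matches Engineering
  - employee 2 (Julia): dept_id=4 -> matches Finance
  - employee 3 (Iris): dept_id=2 -> matches Engineering
  - employee 4 (Hank): dept_id=NULL, no match -> kept with NULL
Match against employees (self):
  - employee 1 (Frank): manager_id=NULL -> NULL
  - employee 2 (Julia): manager_id=1 -> Frank
  - employee 3 (Iris): manager_id=1 -> Frank
  - employee 4 (Hank): manager_id=1 -> Frank

SQL:
SELECT a.name, b.name AS department, c.name AS manager
FROM employees a
LEFT JOIN departments b ON a.dept_id = b.id
LEFT JOIN employees c ON a.manager_id = c.id

Result:
name  | department  | manager
------+-------------+--------
Frank | Engineering | NULL   
Julia | Finance     | Frank  
Iris  | Engineering | Frank  
Hank  | NULL        | Frank  


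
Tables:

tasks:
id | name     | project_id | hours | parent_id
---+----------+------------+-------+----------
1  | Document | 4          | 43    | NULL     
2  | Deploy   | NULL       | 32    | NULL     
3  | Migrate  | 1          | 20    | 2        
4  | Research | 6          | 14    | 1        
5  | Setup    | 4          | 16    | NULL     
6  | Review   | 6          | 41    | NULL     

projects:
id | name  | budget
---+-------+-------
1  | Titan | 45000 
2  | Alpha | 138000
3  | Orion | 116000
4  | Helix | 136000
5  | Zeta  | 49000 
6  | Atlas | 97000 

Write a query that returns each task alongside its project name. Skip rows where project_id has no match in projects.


INNER JOIN keeps only tasks rows whose project_id matches an id in projects. Walk through each task:
  - task 1 (Document): project_id=4 -> matches Helix
  - task 2 (Deploy): project_id=NULL, no match -> dropped
  - task 3 (Migrate): project_id=1 -> matches Titan
  - task 4 (Research): project_id=6 -> matches Atlas
  - task 5 (Setup): project_id=4 -> matches Helix
  - task 6 (Review): project_id=6 -> matches Atlas
So 1 of 6 rows is dropped.

SQL:
SELECT a.name, b.name AS project
FROM tasks a
INNER JOIN projects b ON a.project_id = b.id

Result:
name     | project
---------+--------
Document | Helix  
Migrate  | Titan  
Research | Atlas  
Setup    | Helix  
Review   | Atlas  


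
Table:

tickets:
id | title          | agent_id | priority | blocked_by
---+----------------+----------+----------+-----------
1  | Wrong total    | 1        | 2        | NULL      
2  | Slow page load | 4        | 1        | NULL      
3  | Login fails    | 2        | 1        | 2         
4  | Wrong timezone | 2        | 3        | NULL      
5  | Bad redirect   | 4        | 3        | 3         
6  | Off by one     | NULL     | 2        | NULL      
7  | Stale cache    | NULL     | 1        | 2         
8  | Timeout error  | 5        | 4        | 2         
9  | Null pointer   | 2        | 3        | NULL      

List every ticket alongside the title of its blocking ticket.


This is a self-join: tickets is joined to a second copy of itself, matching each row's blocked_by to another row's id. Use LEFT JOIN so rows with blocked_by=NULL are kept.
  - ticket 1 (Wrong total): blocked_by=NULL -> NULL
  - ticket 2 (Slow page load): blocked_by=NULL -> NULL
  - ticket 3 (Login fails): blocked_by=2 -> Slow page load
  - ticket 4 (Wrong timezone): blocked_by=NULL -> NULL
  - ticket 5 (Bad redirect): blocked_by=3 -> Login fails
  - ticket 6 (Off by one): blocked_by=NULL -> NULL
  - ticket 7 (Stale cache): blocked_by=2 -> Slow page load
  - ticket 8 (Timeout error): blocked_by=2 -> Slow page load
  - ticket 9 (Null pointer): blocked_by=NULL -> NULL

SQL:
SELECT a.title AS item, b.title AS blocked_by
FROM tickets a
LEFT JOIN tickets b ON a.blocked_by = b.id

Result:
item           | blocked_by    
---------------+---------------
Wrong total    | NULL          
Slow page load | NULL          
Login fails    | Slow page load
Wrong timezone | NULL          
Bad redirect   | Login fails   
Off by one     | NULL          
Stale cache    | Slow page load
Timeout error  | Slow page load
Null pointer   | NULL          


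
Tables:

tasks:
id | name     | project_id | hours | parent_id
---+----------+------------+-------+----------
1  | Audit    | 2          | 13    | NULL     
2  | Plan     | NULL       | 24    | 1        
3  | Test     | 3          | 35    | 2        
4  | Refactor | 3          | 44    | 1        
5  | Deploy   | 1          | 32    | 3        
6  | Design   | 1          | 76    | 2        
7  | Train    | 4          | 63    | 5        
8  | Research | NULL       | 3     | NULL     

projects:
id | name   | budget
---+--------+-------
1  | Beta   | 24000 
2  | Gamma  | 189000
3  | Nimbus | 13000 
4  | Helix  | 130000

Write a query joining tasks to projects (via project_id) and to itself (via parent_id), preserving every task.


Two LEFT JOINs from the same base table tasks: one to projects via project_id, one to tasks itself via parent_id. Both are LEFT so every task is preserved.
Match against projects:
  - task 1 (Audit): project_id=2 -> matches Gamma
  - task 2 (Plan): project_id=NULL, no match -> kept with NULL
  - task 3 (Test): project_id=3 -> matches Nimbus
  - task 4 (Refactor): project_id=3 -> matches Nimbus
  - task 5 (Deploy): project_id=1 -> matches Beta
  - task 6 (Design): project_id=1 -> matches Beta
  - task 7 (Train): project_id=4 -> matches Helix
  - task 8 (Research): project_id=NULL, no match -> kept with NULL
Match against tasks (self):
  - task 1 (Audit): parent_id=NULL -> NULL
  - task 2 (Plan): parent_id=1 -> Audit
  - task 3 (Test): parent_id=2 -> Plan
  - task 4 (Refactor): parent_id=1 -> Audit
  - task 5 (Deploy): parent_id=3 -> Test
  - task 6 (Design): parent_id=2 -> Plan
  - task 7 (Train): parent_id=5 -> Deploy
  - task 8 (Research): parent_id=NULL -> NULL

SQL:
SELECT a.name, b.name AS project, c.name AS parent
FROM tasks a
LEFT JOIN projects b ON a.project_id = b.id
LEFT JOIN tasks c ON a.parent_id = c.id

Result:
name     | project | parent
---------+---------+-------
Audit    | Gamma   | NULL  
Plan     | NULL    | Audit 
Test     | Nimbus  | Plan  
Refactor | Nimbus  | Audit 
Deploy   | Beta    | Test  
Design   | Beta    | Plan  
Train    | Helix   | Deploy
Research | NULL    | NULL  


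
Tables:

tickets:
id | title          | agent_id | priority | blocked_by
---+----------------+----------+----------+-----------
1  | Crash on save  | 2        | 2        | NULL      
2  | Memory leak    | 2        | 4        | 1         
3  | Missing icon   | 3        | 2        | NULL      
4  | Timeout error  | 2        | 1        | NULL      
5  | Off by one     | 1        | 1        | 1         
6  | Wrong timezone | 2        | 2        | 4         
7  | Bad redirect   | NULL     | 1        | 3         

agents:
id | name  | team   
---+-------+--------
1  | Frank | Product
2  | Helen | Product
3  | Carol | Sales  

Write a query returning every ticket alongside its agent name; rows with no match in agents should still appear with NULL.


LEFT JOIN keeps every row from tickets (the left table); where agent_id has no match in agents, the agent columns become NULL. Walk through each ticket:
  - ticket 1 (Crash on save): agent_id=2 -> matches Helen
  - ticket 2 (Memory leak): agent_id=2 -> matches Helen
  - ticket 3 (Missing icon): agent_id=3 -> matches Carol
  - ticket 4 (Timeout error): agent_id=2 -> matches Helen
  - ticket 5 (Off by one): agent_id=1 -> matches Frank
  - ticket 6 (Wrong timezone): agent_id=2 -> matches Helen
  - ticket 7 (Bad redirect): agent_id=NULL, no match -> kept with NULL
All 7 rows appear; 1 has NULL agent.

SQL:
SELECT a.title, b.name AS agent
FROM tickets a
LEFT JOIN agents b ON a.agent_id = b.id

Result:
title          | agent
---------------+------
Crash on save  | Helen
Memory leak    | Helen
Missing icon   | Carol
Timeout error  | Helen
Off by one     | Frank
Wrong timezone | Helen
Bad redirect   | NULL 


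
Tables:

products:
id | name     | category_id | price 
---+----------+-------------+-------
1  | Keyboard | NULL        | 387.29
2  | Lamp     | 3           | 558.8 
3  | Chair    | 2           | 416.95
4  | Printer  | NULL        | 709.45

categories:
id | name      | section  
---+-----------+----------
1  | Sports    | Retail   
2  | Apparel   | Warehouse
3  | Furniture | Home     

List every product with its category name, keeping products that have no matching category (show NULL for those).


LEFT JOIN keeps every row from products (the left table); where category_id has no match in categories, the category columns become NULL. Walk through each product:
  - product 1 (Keyboard): category_id=NULL, no match -> kept with NULL
  - product 2 (Lamp): category_id=3 -> matches Furniture
  - product 3 (Chair): category_id=2 -> matches Apparel
  - product 4 (Printer): category_id=NULL, no match -> kept with NULL
All 4 rows appear; 2 have NULL category.

SQL:
SELECT a.name, b.name AS category
FROM products a
LEFT JOIN categories b ON a.category_id = b.id

Result:
name     | category 
---------+----------
Keyboard | NULL     
Lamp     | Furniture
Chair    | Apparel  
Printer  | NULL     


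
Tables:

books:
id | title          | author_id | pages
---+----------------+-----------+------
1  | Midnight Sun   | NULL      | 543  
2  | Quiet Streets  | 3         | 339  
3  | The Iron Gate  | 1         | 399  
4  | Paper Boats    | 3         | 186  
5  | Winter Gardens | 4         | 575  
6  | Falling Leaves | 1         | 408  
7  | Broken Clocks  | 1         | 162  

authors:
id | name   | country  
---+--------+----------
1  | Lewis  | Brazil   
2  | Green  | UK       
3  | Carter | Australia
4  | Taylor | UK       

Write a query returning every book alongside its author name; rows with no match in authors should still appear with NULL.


LEFT JOIN keeps every row from books (the left table); where author_id has no match in authors, the author columns become NULL. Walk through each book:
  - book 1 (Midnight Sun): author_id=NULL, no match -> kept with NULL
  - book 2 (Quiet Streets): author_id=3 -> matches Carter
  - book 3 (The Iron Gate): author_id=1 -> matches Lewis
  - book 4 (Paper Boats): author_id=3 -> matches Carter
  - book 5 (Winter Gardens): author_id=4 -> matches Taylor
  - book 6 (Falling Leaves): author_id=1 -> matches Lewis
  - book 7 (Broken Clocks): author_id=1 -> matches Lewis
All 7 rows appear; 1 has NULL author.

SQL:
SELECT a.title, b.name AS author
FROM books a
LEFT JOIN authors b ON a.author_id = b.id

Result:
title          | author
---------------+-------
Midnight Sun   | NULL  
Quiet Streets  | Carter
The Iron Gate  | Lewis 
Paper Boats    | Carter
Winter Gardens | Taylor
Falling Leaves | Lewis 
Broken Clocks  | Lewis 


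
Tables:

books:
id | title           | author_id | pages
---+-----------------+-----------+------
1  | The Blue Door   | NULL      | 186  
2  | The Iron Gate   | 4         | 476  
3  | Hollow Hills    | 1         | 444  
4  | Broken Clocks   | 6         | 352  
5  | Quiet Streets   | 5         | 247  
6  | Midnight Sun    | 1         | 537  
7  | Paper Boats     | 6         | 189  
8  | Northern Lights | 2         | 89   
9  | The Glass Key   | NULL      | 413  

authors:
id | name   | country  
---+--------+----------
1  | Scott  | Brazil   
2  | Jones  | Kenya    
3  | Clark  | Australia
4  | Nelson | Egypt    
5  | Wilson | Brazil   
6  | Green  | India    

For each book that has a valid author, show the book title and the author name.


INNER JOIN keeps only books rows whose author_id matches an id in authors. Walk through each book:
  - book 1 (The Blue Door): author_id=NULL, no match -> dropped
  - book 2 (The Iron Gate): author_id=4 -> matches Nelson
  - book 3 (Hollow Hills): author_id=1 -> matches Scott
  - book 4 (Broken Clocks): author_id=6 -> matches Green
  - book 5 (Quiet Streets): author_id=5 -> matches Wilson
  - book 6 (Midnight Sun): author_id=1 -> matches Scott
  - book 7 (Paper Boats): author_id=6 -> matches Green
  - book 8 (Northern Lights): author_id=2 -> matches Jones
  - book 9 (The Glass Key): author_id=NULL, no match -> dropped
So 2 of 9 rows are dropped.

SQL:
SELECT a.title, b.name AS author
FROM books a
INNER JOIN authors b ON a.author_id = b.id

Result:
title           | author
----------------+-------
The Iron Gate   | Nelson
Hollow Hills    | Scott 
Broken Clocks   | Green 
Quiet Streets   | Wilson
Midnight Sun    | Scott 
Paper Boats     | Green 
Northern Lights | Jones 


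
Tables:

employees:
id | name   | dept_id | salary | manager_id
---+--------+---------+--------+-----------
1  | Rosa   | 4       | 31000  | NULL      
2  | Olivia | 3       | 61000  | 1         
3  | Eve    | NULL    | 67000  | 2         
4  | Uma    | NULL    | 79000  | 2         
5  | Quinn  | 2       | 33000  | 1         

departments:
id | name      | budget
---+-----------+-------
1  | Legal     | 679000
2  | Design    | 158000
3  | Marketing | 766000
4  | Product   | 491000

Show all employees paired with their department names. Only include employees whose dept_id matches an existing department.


INNER JOIN keeps only employees rows whose dept_id matches an id in departments. Walk through each employee:
  - employee 1 (Rosa): dept_id=4 -> matches Product
  - employee 2 (Olivia): dept_id=3 -> matches Marketing
  - employee 3 (Eve): dept_id=NULL, no match -> dropped
  - employee 4 (Uma): dept_id=NULL, no match -> dropped
  - employee 5 (Quinn): dept_id=2 -> matches Design
So 2 of 5 rows are dropped.

SQL:
SELECT a.name, b.name AS department
FROM employees a
INNER JOIN departments b ON a.dept_id = b.id

Result:
name   | department
-------+-----------
Rosa   | Product   
Olivia | Marketing 
Quinn  | Design    


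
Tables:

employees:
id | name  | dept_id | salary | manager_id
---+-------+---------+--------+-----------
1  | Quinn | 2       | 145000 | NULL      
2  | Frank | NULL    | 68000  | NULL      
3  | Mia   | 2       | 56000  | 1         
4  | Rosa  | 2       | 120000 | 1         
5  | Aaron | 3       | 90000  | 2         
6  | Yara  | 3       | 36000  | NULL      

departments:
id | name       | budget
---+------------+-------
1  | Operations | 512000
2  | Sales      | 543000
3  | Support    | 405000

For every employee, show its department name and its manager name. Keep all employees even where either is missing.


Two LEFT JOINs from the same base table employees: one to departments via dept_id, one to employees itself via manager_id. Both are LEFT so every employee is preserved.
Match against departments:
  - employee 1 (Quinn): dept_id=2 -> matches Sales
  - employee 2 (Frank): dept_id=NULL, no match -> kept with NULL
  - employee 3 (Mia): dept_id=2 -> matches Sales
  - employee 4 (Rosa): dept_id=2 -> matches Sales
  - employee 5 (Aaron): dept_id=3 -> matches Support
  - employee 6 (Yara): dept_id=3 -> matches Support
Match against employees (self):
  - employee 1 (Quinn): manager_id=NULL -> NULL
  - employee 2 (Frank): manager_id=NULL -> NULL
  - employee 3 (Mia): manager_id=1 -> Quinn
  - employee 4 (Rosa): manager_id=1 -> Quinn
  - employee 5 (Aaron): manager_id=2 -> Frank
  - employee 6 (Yara): manager_id=NULL -> NULL

SQL:
SELECT a.name, b.name AS department, c.name AS manager
FROM employees a
LEFT JOIN departments b ON a.dept_id = b.id
LEFT JOIN employees c ON a.manager_id = c.id

Result:
name  | department | manager
------+------------+--------
Quinn | Sales      | NULL   
Frank | NULL       | NULL   
Mia   | Sales      | Quinn  
Rosa  | Sales      | Quinn  
Aaron | Support    | Frank  
Yara  | Support    | NULL   


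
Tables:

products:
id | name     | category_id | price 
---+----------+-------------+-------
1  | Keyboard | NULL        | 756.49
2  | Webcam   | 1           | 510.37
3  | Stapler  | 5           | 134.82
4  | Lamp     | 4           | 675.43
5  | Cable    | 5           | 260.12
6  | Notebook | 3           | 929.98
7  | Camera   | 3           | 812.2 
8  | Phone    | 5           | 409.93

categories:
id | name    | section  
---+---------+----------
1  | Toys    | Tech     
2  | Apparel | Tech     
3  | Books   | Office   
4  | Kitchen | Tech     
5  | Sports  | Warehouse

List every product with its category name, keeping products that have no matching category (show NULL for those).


LEFT JOIN keeps every row from products (the left table); where category_id has no match in categories, the category columns become NULL. Walk through each product:
  - product 1 (Keyboard): category_id=NULL, no match -> kept with NULL
  - product 2 (Webcam): category_id=1 -> matches Toys
  - product 3 (Stapler): category_id=5 -> matches Sports
  - product 4 (Lamp): category_id=4 -> matches Kitchen
  - product 5 (Cable): category_id=5 -> matches Sports
  - product 6 (Notebook): category_id=3 -> matches Books
  - product 7 (Camera): category_id=3 -> matches Books
  - product 8 (Phone): category_id=5 -> matches Sports
All 8 rows appear; 1 has NULL category.

SQL:
SELECT a.name, b.name AS category
FROM products a
LEFT JOIN categories b ON a.category_id = b.id

Result:
name     | category
---------+---------
Keyboard | NULL    
Webcam   | Toys    
Stapler  | Sports  
Lamp     | Kitchen 
Cable    | Sports  
Notebook | Books   
Camera   | Books   
Phone    | Sports  


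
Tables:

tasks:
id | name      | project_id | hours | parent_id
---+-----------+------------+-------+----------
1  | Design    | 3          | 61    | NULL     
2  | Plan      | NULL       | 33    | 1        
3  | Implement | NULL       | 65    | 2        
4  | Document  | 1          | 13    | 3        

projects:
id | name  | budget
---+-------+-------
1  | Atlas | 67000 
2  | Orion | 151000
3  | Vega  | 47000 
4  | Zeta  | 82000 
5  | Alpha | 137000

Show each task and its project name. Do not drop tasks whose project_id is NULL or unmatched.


LEFT JOIN keeps every row from tasks (the left table); where project_id has no match in projects, the project columns become NULL. Walk through each task:
  - task 1 (Design): project_id=3 -> matches Vega
  - task 2 (Plan): project_id=NULL, no match -> kept with NULL
  - task 3 (Implement): project_id=NULL, no match -> kept with NULL
  - task 4 (Document): project_id=1 -> matches Atlas
All 4 rows appear; 2 have NULL project.

SQL:
SELECT a.name, b.name AS project
FROM tasks a
LEFT JOIN projects b ON a.project_id = b.id

Result:
name      | project
----------+--------
Design    | Vega   
Plan      | NULL   
Implement | NULL   
Document  | Atlas  


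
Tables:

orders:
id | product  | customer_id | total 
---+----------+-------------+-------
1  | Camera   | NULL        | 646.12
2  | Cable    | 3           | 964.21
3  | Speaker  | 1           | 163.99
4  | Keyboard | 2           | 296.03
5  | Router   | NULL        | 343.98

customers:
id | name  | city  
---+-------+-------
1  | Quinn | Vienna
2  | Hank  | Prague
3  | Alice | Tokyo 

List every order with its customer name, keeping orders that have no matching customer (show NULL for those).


LEFT JOIN keeps every row from orders (the left table); where customer_id has no match in customers, the customer columns become NULL. Walk through each order:
  - order 1 (Camera): customer_id=NULL, no match -> kept with NULL
  - order 2 (Cable): customer_id=3 -> matches Alice
  - order 3 (Speaker): customer_id=1 -> matches Quinn
  - order 4 (Keyboard): customer_id=2 -> matches Hank
  - order 5 (Router): customer_id=NULL, no match -> kept with NULL
All 5 rows appear; 2 have NULL customer.

SQL:
SELECT a.product, b.name AS customer
FROM orders a
LEFT JOIN customers b ON a.customer_id = b.id

Result:
product  | customer
---------+---------
Camera   | NULL    
Cable    | Alice   
Speaker  | Quinn   
Keyboard | Hank    
Router   | NULL    


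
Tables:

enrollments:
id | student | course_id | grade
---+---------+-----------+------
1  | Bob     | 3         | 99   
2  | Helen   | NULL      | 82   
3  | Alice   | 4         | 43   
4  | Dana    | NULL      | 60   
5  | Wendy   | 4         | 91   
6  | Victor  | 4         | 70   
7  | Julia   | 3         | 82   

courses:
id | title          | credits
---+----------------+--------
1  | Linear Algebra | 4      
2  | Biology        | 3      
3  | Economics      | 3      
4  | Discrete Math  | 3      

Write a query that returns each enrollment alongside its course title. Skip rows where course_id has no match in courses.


INNER JOIN keeps only enrollments rows whose course_id matches an id in courses. Walk through each enrollment:
  - enrollment 1 (Bob): course_id=3 -> matches Economics
  - enrollment 2 (Helen): course_id=NULL, no match -> dropped
  - enrollment 3 (Alice): course_id=4 -> matches Discrete Math
  - enrollment 4 (Dana): course_id=NULL, no match -> dropped
  - enrollment 5 (Wendy): course_id=4 -> matches Discrete Math
  - enrollment 6 (Victor): course_id=4 -> matches Discrete Math
  - enrollment 7 (Julia): course_id=3 -> matches Economics
So 2 of 7 rows are dropped.

SQL:
SELECT a.student, b.title AS course
FROM enrollments a
INNER JOIN courses b ON a.course_id = b.id

Result:
student | course       
--------+--------------
Bob     | Economics    
Alice   | Discrete Math
Wendy   | Discrete Math
Victor  | Discrete Math
Julia   | Economics    


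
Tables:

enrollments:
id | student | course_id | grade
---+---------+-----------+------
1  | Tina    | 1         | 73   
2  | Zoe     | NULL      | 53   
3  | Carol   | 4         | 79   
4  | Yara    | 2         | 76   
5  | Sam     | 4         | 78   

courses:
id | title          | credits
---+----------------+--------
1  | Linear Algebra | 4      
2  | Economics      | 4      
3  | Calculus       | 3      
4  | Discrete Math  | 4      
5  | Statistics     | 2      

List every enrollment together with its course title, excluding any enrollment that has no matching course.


INNER JOIN keeps only enrollments rows whose course_id matches an id in courses. Walk through each enrollment:
  - enrollment 1 (Tina): course_id=1 -> matches Linear Algebra
  - enrollment 2 (Zoe): course_id=NULL, no match -> dropped
  - enrollment 3 (Carol): course_id=4 -> matches Discrete Math
  - enrollment 4 (Yara): course_id=2 -> matches Economics
  - enrollment 5 (Sam): course_id=4 -> matches Discrete Math
So 1 of 5 rows is dropped.

SQL:
SELECT a.student, b.title AS course
FROM enrollments a
INNER JOIN courses b ON a.course_id = b.id

Result:
student | course        
--------+---------------
Tina    | Linear Algebra
Carol   | Discrete Math 
Yara    | Economics     
Sam     | Discrete Math 


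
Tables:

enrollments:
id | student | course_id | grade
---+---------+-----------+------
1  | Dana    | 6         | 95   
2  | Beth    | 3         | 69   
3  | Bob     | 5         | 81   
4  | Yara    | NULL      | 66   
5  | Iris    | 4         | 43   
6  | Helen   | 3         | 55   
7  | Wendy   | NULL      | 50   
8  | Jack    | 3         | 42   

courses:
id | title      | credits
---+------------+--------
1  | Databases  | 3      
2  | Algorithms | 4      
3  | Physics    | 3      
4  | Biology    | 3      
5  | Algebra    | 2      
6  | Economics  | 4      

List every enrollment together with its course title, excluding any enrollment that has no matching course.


INNER JOIN keeps only enrollments rows whose course_id matches an id in courses. Walk through each enrollment:
  - enrollment 1 (Dana): course_id=6 -> matches Economics
  - enrollment 2 (Beth): course_id=3 -> matches Physics
  - enrollment 3 (Bob): course_id=5 -> matches Algebra
  - enrollment 4 (Yara): course_id=NULL, no match -> dropped
  - enrollment 5 (Iris): course_id=4 -> matches Biology
  - enrollment 6 (Helen): course_id=3 -> matches Physics
  - enrollment 7 (Wendy): course_id=NULL, no match -> dropped
  - enrollment 8 (Jack): course_id=3 -> matches Physics
So 2 of 8 rows are dropped.

SQL:
SELECT a.student, b.title AS course
FROM enrollments a
INNER JOIN courses b ON a.course_id = b.id

Result:
student | course   
--------+----------
Dana    | Economics
Beth    | Physics  
Bob     | Algebra  
Iris    | Biology  
Helen   | Physics  
Jack    | Physics  


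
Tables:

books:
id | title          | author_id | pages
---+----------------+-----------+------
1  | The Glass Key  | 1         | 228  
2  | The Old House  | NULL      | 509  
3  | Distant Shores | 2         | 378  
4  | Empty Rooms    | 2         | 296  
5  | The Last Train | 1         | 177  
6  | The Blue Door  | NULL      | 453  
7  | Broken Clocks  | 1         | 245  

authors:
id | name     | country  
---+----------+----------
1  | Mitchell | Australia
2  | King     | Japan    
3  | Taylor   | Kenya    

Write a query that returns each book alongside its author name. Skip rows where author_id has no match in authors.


INNER JOIN keeps only books rows whose author_id matches an id in authors. Walk through each book:
  - book 1 (The Glass Key): author_id=1 -> matches Mitchell
  - book 2 (The Old House): author_id=NULL, no match -> dropped
  - book 3 (Distant Shores): author_id=2 -> matches King
  - book 4 (Empty Rooms): author_id=2 -> matches King
  - book 5 (The Last Train): author_id=1 -> matches Mitchell
  - book 6 (The Blue Door): author_id=NULL, no match -> dropped
  - book 7 (Broken Clocks): author_id=1 -> matches Mitchell
So 2 of 7 rows are dropped.

SQL:
SELECT a.title, b.name AS author
FROM books a
INNER JOIN authors b ON a.author_id = b.id

Result:
title          | author  
---------------+---------
The Glass Key  | Mitchell
Distant Shores | King    
Empty Rooms    | King    
The Last Train | Mitchell
Broken Clocks  | Mitchell


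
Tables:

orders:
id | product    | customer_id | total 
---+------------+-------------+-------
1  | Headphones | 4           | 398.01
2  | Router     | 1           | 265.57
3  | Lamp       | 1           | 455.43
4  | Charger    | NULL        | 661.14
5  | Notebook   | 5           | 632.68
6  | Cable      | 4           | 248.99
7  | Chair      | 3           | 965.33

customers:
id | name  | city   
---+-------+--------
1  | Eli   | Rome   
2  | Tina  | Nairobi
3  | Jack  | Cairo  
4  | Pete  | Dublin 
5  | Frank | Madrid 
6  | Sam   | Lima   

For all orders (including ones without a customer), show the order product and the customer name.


LEFT JOIN keeps every row from orders (the left table); where customer_id has no match in customers, the customer columns become NULL. Walk through each order:
  - order 1 (Headphones): customer_id=4 -> matches Pete
  - order 2 (Router): customer_id=1 -> matches Eli
  - order 3 (Lamp): customer_id=1 -> matches Eli
  - order 4 (Charger): customer_id=NULL, no match -> kept with NULL
  - order 5 (Notebook): customer_id=5 -> matches Frank
  - order 6 (Cable): customer_id=4 -> matches Pete
  - order 7 (Chair): customer_id=3 -> matches Jack
All 7 rows appear; 1 has NULL customer.

SQL:
SELECT a.product, b.name AS customer
FROM orders a
LEFT JOIN customers b ON a.customer_id = b.id

Result:
product    | customer
-----------+---------
Headphones | Pete    
Router     | Eli     
Lamp       | Eli     
Charger    | NULL    
Notebook   | Frank   
Cable      | Pete    
Chair      | Jack    
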